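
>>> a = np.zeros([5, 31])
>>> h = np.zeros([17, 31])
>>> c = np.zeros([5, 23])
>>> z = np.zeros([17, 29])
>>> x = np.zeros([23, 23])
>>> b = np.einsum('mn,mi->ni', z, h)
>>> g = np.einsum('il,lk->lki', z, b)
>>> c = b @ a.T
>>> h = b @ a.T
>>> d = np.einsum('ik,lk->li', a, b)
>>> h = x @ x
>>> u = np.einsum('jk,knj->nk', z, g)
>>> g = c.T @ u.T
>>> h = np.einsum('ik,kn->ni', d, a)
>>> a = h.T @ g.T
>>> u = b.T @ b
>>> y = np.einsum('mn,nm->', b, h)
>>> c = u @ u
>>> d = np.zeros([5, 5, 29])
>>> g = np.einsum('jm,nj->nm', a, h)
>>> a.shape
(29, 5)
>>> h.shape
(31, 29)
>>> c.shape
(31, 31)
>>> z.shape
(17, 29)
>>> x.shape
(23, 23)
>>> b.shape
(29, 31)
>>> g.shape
(31, 5)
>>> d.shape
(5, 5, 29)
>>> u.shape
(31, 31)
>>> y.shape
()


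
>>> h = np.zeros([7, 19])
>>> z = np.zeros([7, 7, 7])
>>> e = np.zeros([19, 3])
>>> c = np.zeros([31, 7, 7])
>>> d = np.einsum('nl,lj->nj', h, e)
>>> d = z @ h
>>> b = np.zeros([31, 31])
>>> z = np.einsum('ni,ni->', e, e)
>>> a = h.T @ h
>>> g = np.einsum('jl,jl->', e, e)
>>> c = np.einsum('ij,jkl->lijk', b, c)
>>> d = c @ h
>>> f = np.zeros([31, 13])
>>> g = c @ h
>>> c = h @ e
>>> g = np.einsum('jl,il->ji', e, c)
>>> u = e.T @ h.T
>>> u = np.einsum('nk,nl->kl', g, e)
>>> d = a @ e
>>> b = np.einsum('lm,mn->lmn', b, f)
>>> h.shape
(7, 19)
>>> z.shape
()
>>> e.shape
(19, 3)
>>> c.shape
(7, 3)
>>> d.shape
(19, 3)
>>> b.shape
(31, 31, 13)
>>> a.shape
(19, 19)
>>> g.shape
(19, 7)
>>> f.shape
(31, 13)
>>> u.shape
(7, 3)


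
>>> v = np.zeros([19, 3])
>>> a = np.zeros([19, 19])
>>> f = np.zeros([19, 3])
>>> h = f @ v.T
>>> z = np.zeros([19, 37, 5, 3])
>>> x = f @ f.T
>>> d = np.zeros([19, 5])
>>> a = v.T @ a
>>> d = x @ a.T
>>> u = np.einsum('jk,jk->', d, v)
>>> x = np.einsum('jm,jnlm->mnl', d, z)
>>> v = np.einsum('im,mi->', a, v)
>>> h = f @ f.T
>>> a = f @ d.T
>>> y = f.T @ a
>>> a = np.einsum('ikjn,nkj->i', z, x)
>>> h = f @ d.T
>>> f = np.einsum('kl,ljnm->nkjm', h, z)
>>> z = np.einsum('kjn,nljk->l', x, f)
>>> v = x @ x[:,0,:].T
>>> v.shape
(3, 37, 3)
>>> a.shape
(19,)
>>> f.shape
(5, 19, 37, 3)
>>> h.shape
(19, 19)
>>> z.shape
(19,)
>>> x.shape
(3, 37, 5)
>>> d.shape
(19, 3)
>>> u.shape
()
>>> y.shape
(3, 19)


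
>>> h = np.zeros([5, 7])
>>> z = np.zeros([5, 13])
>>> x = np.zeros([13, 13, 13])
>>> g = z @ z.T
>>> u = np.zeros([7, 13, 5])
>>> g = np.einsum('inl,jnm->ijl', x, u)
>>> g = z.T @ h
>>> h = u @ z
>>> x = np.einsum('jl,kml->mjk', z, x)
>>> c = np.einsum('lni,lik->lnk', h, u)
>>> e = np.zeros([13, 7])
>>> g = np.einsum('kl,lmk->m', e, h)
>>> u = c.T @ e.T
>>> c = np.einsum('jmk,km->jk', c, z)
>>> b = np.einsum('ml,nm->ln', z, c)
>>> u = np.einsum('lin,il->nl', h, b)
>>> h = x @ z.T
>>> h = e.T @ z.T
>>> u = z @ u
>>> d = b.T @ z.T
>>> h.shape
(7, 5)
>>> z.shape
(5, 13)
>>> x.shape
(13, 5, 13)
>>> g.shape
(13,)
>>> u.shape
(5, 7)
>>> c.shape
(7, 5)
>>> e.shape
(13, 7)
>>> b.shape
(13, 7)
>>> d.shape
(7, 5)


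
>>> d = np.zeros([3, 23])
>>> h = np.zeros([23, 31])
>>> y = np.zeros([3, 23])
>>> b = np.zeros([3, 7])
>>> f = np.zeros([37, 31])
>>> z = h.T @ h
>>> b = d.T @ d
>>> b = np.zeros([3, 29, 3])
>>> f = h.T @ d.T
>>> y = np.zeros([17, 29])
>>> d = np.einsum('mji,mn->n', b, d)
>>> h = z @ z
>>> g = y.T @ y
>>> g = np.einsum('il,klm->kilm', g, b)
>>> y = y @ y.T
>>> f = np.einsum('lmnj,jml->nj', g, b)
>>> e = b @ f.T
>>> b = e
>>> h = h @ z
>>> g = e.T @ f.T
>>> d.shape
(23,)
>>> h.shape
(31, 31)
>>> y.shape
(17, 17)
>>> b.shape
(3, 29, 29)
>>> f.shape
(29, 3)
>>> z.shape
(31, 31)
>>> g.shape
(29, 29, 29)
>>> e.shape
(3, 29, 29)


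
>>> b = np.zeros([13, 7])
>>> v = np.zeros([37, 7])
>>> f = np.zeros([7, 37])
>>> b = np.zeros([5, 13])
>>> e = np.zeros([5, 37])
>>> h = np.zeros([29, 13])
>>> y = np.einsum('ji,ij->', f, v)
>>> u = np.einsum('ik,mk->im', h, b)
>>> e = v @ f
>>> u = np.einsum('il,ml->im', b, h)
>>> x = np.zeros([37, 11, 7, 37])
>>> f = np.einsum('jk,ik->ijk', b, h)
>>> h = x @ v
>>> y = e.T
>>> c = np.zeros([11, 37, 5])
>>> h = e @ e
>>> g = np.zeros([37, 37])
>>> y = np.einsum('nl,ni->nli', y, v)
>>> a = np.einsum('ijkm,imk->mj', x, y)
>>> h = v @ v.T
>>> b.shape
(5, 13)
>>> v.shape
(37, 7)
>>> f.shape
(29, 5, 13)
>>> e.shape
(37, 37)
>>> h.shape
(37, 37)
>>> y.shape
(37, 37, 7)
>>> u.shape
(5, 29)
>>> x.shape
(37, 11, 7, 37)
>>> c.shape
(11, 37, 5)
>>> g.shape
(37, 37)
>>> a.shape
(37, 11)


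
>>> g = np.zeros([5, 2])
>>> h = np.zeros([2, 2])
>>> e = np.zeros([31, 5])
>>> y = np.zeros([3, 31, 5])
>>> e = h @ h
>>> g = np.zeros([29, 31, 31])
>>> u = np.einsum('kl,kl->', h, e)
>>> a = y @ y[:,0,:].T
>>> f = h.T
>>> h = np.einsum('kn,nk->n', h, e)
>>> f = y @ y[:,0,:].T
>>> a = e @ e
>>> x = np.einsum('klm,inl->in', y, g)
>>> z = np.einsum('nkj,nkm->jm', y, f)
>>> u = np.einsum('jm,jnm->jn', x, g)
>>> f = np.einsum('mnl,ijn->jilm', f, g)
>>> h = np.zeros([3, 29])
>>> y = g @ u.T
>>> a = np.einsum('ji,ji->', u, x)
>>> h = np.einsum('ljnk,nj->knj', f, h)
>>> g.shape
(29, 31, 31)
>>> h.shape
(3, 3, 29)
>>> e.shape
(2, 2)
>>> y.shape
(29, 31, 29)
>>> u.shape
(29, 31)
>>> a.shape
()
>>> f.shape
(31, 29, 3, 3)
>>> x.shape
(29, 31)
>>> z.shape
(5, 3)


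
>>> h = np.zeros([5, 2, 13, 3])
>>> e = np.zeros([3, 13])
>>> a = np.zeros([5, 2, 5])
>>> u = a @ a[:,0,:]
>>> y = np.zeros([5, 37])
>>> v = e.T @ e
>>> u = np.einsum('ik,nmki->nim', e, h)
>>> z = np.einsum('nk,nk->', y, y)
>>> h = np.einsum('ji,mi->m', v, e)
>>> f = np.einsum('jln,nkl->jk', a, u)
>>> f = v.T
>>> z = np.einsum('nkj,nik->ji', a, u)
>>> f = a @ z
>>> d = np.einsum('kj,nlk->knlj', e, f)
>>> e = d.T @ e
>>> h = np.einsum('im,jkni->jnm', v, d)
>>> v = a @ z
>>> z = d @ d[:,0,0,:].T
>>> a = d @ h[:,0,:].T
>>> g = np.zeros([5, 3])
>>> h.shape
(3, 2, 13)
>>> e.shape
(13, 2, 5, 13)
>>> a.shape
(3, 5, 2, 3)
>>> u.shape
(5, 3, 2)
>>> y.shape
(5, 37)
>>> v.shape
(5, 2, 3)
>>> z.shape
(3, 5, 2, 3)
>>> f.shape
(5, 2, 3)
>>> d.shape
(3, 5, 2, 13)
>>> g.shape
(5, 3)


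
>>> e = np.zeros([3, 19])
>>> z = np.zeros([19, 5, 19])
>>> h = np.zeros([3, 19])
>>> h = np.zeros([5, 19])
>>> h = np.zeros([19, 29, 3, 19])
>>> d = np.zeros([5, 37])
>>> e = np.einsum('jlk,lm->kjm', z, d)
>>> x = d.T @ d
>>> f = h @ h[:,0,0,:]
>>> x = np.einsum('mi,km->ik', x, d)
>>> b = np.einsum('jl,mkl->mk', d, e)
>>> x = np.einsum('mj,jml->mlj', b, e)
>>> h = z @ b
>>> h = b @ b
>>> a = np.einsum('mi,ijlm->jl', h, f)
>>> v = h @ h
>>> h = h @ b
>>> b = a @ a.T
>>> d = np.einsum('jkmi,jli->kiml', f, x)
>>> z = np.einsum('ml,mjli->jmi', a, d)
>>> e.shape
(19, 19, 37)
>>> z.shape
(19, 29, 37)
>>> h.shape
(19, 19)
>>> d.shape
(29, 19, 3, 37)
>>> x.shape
(19, 37, 19)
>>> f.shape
(19, 29, 3, 19)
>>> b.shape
(29, 29)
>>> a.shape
(29, 3)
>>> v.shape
(19, 19)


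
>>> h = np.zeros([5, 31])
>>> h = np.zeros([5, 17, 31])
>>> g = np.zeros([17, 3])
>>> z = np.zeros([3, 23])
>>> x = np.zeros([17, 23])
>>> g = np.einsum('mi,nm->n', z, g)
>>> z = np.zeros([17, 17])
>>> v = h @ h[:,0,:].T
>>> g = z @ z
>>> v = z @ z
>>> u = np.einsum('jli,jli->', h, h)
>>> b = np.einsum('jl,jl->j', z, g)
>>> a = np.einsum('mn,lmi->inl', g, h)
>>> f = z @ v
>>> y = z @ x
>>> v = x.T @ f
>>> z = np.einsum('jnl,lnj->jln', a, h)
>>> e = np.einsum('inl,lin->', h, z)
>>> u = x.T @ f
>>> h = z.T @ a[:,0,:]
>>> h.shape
(17, 5, 5)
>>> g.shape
(17, 17)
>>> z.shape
(31, 5, 17)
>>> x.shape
(17, 23)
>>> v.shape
(23, 17)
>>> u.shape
(23, 17)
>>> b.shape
(17,)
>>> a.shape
(31, 17, 5)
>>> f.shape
(17, 17)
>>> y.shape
(17, 23)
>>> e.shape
()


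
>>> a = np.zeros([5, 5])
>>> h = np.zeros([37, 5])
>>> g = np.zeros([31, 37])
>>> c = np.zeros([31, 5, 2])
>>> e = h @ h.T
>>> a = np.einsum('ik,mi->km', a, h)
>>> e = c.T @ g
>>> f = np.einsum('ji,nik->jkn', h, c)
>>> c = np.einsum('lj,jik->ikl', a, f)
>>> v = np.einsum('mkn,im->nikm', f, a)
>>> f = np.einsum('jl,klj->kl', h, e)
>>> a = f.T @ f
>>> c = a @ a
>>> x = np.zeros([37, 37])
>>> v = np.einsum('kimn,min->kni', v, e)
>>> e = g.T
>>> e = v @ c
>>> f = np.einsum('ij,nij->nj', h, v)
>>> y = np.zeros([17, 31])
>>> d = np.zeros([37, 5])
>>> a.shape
(5, 5)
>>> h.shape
(37, 5)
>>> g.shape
(31, 37)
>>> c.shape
(5, 5)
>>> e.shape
(31, 37, 5)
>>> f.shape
(31, 5)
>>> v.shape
(31, 37, 5)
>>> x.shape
(37, 37)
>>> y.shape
(17, 31)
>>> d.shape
(37, 5)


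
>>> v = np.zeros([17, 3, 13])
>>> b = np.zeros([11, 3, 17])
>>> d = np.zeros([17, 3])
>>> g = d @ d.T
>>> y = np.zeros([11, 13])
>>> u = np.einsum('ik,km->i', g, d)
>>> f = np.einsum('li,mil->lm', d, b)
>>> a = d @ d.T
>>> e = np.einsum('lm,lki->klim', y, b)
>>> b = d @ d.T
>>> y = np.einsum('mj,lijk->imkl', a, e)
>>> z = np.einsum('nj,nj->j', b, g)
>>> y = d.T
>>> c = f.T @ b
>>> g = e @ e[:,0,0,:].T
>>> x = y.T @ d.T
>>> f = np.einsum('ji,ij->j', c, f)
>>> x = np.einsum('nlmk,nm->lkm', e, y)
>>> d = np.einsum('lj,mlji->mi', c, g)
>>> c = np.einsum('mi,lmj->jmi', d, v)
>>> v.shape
(17, 3, 13)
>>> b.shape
(17, 17)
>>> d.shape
(3, 3)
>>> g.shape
(3, 11, 17, 3)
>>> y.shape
(3, 17)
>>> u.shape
(17,)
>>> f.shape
(11,)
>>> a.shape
(17, 17)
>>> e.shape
(3, 11, 17, 13)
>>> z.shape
(17,)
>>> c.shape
(13, 3, 3)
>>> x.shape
(11, 13, 17)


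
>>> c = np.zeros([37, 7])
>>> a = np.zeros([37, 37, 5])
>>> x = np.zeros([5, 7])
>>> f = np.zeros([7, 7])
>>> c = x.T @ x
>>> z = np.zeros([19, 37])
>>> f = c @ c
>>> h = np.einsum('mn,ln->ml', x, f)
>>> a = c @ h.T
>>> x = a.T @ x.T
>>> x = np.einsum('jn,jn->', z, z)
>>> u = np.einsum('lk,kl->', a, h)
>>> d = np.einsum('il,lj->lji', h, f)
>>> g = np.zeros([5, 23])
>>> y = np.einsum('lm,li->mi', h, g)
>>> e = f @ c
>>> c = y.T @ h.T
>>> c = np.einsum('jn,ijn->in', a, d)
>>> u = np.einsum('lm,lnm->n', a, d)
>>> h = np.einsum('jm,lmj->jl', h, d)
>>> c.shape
(7, 5)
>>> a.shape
(7, 5)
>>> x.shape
()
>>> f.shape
(7, 7)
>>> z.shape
(19, 37)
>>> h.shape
(5, 7)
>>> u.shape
(7,)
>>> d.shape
(7, 7, 5)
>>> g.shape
(5, 23)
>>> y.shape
(7, 23)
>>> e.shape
(7, 7)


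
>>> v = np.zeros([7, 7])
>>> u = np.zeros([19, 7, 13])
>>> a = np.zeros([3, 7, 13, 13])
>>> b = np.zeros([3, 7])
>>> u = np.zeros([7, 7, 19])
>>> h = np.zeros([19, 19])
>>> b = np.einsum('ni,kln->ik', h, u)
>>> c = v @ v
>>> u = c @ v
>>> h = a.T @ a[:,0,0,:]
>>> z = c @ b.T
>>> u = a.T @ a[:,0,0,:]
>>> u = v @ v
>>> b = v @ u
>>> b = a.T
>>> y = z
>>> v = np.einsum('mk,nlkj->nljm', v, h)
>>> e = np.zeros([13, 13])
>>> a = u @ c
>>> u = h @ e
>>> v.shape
(13, 13, 13, 7)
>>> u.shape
(13, 13, 7, 13)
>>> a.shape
(7, 7)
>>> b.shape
(13, 13, 7, 3)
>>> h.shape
(13, 13, 7, 13)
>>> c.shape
(7, 7)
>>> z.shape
(7, 19)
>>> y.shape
(7, 19)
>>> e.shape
(13, 13)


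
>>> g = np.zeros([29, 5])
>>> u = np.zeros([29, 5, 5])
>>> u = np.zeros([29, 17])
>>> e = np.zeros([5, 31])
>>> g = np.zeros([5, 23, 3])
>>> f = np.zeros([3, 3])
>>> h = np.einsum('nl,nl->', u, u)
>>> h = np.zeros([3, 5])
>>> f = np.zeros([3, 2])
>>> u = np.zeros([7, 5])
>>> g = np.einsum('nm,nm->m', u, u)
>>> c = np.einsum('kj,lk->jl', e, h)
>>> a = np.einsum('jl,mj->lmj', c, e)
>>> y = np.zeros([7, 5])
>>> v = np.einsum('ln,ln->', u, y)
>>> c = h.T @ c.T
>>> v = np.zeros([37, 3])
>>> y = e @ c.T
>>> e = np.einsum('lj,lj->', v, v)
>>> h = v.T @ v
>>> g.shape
(5,)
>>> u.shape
(7, 5)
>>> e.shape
()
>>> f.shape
(3, 2)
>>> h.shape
(3, 3)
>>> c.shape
(5, 31)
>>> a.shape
(3, 5, 31)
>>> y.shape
(5, 5)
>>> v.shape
(37, 3)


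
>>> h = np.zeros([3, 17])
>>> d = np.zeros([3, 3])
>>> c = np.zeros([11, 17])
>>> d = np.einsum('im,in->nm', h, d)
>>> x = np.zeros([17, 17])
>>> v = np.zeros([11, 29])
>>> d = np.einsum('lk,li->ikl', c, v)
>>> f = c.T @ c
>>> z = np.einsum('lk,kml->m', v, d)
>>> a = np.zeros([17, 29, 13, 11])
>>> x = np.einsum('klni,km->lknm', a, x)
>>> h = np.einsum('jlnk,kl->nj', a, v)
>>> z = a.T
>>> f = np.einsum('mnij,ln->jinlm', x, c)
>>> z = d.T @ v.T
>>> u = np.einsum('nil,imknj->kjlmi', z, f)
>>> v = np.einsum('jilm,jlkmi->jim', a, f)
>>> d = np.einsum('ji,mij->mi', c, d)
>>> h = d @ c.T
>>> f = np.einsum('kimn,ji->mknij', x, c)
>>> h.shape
(29, 11)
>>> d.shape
(29, 17)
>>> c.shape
(11, 17)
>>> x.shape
(29, 17, 13, 17)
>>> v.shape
(17, 29, 11)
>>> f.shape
(13, 29, 17, 17, 11)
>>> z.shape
(11, 17, 11)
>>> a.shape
(17, 29, 13, 11)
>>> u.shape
(17, 29, 11, 13, 17)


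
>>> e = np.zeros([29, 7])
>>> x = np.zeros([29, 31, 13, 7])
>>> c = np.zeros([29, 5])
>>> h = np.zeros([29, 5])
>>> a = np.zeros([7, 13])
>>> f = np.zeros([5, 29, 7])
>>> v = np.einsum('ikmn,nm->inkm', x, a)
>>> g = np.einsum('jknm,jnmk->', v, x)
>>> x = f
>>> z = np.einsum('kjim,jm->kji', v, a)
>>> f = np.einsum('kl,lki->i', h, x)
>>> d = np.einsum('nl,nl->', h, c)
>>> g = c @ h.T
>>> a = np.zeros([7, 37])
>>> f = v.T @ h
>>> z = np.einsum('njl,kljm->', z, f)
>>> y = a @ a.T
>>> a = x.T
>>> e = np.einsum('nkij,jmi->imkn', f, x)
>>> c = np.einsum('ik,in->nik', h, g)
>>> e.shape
(7, 29, 31, 13)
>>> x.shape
(5, 29, 7)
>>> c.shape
(29, 29, 5)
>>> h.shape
(29, 5)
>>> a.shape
(7, 29, 5)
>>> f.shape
(13, 31, 7, 5)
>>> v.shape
(29, 7, 31, 13)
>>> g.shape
(29, 29)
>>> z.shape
()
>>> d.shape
()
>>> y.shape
(7, 7)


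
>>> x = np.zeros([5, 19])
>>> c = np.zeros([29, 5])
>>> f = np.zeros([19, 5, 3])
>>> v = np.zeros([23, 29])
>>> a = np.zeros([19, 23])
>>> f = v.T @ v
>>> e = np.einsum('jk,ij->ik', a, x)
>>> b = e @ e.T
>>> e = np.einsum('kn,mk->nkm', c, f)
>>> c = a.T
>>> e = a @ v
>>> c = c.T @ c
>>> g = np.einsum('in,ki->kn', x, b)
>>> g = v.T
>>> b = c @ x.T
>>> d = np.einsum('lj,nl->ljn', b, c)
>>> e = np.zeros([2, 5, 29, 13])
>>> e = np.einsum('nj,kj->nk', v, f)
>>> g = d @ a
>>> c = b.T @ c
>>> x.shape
(5, 19)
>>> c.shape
(5, 19)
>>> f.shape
(29, 29)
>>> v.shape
(23, 29)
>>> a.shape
(19, 23)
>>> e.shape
(23, 29)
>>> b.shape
(19, 5)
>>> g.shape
(19, 5, 23)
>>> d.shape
(19, 5, 19)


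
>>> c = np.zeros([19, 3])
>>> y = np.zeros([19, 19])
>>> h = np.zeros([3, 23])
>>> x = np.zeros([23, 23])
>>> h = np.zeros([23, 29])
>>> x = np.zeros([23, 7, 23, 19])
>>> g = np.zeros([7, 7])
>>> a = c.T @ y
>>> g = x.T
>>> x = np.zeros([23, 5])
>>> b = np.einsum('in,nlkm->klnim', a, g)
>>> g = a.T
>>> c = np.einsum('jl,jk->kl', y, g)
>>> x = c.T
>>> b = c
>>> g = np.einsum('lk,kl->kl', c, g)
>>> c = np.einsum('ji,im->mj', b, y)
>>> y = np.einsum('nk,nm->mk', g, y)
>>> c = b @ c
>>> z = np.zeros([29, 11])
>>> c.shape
(3, 3)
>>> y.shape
(19, 3)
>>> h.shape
(23, 29)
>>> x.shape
(19, 3)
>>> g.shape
(19, 3)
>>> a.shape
(3, 19)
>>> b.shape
(3, 19)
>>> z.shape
(29, 11)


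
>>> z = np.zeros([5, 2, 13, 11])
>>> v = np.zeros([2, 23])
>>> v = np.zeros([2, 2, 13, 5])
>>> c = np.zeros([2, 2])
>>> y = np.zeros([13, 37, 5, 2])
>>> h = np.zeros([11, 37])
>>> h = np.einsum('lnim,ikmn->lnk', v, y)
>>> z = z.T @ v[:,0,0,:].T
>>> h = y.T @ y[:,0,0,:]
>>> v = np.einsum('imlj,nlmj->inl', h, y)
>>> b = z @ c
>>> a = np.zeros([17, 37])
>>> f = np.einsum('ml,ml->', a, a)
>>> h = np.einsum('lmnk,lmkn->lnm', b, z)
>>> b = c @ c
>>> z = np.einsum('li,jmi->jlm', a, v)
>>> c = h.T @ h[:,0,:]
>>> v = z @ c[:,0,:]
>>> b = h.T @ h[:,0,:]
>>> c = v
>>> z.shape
(2, 17, 13)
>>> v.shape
(2, 17, 13)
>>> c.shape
(2, 17, 13)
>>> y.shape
(13, 37, 5, 2)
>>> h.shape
(11, 2, 13)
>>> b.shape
(13, 2, 13)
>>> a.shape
(17, 37)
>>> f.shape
()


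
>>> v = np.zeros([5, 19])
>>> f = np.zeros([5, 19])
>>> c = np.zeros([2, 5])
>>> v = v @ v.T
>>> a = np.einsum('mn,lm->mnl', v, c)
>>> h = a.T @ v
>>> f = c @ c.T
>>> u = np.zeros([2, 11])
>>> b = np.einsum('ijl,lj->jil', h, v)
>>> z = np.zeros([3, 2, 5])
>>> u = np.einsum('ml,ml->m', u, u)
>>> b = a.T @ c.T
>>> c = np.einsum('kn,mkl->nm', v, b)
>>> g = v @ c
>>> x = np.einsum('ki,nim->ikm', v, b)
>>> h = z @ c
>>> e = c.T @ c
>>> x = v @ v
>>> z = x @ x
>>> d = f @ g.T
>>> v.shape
(5, 5)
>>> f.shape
(2, 2)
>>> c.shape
(5, 2)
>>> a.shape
(5, 5, 2)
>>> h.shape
(3, 2, 2)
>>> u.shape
(2,)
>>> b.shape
(2, 5, 2)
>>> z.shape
(5, 5)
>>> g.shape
(5, 2)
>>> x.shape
(5, 5)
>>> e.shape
(2, 2)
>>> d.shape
(2, 5)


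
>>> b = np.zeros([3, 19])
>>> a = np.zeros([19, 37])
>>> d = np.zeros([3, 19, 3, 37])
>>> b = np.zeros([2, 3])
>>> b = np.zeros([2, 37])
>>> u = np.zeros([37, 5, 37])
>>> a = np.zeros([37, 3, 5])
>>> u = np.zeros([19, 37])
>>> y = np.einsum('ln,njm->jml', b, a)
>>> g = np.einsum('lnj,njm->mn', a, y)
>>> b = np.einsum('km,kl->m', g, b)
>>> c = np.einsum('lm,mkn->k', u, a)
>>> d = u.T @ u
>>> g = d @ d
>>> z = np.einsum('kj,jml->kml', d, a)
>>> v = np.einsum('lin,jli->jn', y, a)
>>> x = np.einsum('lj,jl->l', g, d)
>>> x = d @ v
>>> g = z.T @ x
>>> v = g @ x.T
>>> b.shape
(3,)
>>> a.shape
(37, 3, 5)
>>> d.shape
(37, 37)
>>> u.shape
(19, 37)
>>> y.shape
(3, 5, 2)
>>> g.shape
(5, 3, 2)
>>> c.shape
(3,)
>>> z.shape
(37, 3, 5)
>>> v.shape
(5, 3, 37)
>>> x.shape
(37, 2)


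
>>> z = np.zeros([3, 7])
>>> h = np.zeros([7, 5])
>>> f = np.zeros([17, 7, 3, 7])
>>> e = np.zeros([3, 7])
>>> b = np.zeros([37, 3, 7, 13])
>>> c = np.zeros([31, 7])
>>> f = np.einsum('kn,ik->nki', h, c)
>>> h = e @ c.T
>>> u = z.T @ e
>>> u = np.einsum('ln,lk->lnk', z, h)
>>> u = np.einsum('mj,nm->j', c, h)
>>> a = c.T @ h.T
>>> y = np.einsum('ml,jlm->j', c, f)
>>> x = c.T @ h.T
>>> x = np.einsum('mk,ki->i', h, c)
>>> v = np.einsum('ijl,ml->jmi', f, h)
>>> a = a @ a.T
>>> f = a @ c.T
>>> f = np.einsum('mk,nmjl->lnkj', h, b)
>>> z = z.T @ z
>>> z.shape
(7, 7)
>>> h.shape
(3, 31)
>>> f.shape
(13, 37, 31, 7)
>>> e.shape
(3, 7)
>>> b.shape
(37, 3, 7, 13)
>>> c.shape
(31, 7)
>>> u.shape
(7,)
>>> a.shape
(7, 7)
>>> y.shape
(5,)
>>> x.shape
(7,)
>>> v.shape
(7, 3, 5)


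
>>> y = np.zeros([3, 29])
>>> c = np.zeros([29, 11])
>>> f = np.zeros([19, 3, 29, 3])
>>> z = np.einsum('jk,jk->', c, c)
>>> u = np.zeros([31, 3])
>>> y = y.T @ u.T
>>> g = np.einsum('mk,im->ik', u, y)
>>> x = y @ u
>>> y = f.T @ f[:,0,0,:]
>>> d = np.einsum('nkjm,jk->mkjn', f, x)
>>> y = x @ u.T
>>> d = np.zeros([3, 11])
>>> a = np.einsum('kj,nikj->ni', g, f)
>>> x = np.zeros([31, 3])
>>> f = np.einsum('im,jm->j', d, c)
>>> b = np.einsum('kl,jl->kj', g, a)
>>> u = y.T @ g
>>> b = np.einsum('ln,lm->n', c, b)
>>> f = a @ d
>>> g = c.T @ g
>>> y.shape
(29, 31)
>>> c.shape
(29, 11)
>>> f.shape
(19, 11)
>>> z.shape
()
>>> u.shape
(31, 3)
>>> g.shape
(11, 3)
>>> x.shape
(31, 3)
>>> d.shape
(3, 11)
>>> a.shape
(19, 3)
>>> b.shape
(11,)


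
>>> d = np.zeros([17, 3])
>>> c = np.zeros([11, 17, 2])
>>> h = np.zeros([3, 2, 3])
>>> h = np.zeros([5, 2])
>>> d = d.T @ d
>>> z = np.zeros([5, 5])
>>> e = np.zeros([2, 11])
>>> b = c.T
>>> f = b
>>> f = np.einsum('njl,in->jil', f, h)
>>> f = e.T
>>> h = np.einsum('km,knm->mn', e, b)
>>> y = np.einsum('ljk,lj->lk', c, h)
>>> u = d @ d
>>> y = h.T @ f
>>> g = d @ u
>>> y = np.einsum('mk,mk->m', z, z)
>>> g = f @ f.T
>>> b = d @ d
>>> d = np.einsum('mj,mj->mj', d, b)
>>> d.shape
(3, 3)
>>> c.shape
(11, 17, 2)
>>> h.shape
(11, 17)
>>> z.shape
(5, 5)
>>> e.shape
(2, 11)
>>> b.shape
(3, 3)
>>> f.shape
(11, 2)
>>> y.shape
(5,)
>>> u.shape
(3, 3)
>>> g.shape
(11, 11)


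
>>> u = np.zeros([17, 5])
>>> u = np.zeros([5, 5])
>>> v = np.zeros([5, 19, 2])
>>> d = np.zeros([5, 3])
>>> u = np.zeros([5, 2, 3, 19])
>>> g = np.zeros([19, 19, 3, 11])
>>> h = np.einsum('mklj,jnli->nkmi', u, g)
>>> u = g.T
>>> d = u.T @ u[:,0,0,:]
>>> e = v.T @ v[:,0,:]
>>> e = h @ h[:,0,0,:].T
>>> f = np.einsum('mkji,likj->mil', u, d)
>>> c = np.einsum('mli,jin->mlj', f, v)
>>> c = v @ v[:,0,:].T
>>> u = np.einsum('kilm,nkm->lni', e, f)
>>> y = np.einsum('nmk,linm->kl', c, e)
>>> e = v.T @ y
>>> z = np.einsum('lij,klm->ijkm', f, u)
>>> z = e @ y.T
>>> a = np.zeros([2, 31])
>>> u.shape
(5, 11, 2)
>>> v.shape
(5, 19, 2)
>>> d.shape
(19, 19, 3, 19)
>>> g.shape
(19, 19, 3, 11)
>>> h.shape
(19, 2, 5, 11)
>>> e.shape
(2, 19, 19)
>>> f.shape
(11, 19, 19)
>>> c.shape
(5, 19, 5)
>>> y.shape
(5, 19)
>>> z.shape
(2, 19, 5)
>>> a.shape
(2, 31)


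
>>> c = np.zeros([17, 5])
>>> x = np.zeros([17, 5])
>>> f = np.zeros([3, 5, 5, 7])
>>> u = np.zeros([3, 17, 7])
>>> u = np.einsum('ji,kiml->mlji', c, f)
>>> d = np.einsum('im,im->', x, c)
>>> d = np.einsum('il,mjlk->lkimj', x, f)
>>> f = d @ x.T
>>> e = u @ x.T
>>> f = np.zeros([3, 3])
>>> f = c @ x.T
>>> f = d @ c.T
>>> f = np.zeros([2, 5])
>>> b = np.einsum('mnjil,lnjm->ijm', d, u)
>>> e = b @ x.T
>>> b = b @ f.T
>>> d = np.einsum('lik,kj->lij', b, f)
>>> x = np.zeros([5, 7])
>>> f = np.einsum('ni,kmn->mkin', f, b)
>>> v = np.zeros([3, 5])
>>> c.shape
(17, 5)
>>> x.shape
(5, 7)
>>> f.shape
(17, 3, 5, 2)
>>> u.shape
(5, 7, 17, 5)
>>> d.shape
(3, 17, 5)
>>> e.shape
(3, 17, 17)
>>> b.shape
(3, 17, 2)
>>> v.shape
(3, 5)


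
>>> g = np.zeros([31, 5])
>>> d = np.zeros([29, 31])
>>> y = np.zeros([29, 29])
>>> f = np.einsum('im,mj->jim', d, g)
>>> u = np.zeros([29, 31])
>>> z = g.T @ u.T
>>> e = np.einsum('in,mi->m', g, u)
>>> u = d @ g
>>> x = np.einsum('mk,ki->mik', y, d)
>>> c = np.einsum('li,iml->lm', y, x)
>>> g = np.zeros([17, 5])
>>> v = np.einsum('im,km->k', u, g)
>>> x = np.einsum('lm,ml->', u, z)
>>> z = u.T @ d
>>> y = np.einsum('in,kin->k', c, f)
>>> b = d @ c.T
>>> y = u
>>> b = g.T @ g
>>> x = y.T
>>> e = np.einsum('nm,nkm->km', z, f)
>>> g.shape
(17, 5)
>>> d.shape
(29, 31)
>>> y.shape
(29, 5)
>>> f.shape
(5, 29, 31)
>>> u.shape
(29, 5)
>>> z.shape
(5, 31)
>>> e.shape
(29, 31)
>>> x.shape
(5, 29)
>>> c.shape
(29, 31)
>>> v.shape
(17,)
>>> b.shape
(5, 5)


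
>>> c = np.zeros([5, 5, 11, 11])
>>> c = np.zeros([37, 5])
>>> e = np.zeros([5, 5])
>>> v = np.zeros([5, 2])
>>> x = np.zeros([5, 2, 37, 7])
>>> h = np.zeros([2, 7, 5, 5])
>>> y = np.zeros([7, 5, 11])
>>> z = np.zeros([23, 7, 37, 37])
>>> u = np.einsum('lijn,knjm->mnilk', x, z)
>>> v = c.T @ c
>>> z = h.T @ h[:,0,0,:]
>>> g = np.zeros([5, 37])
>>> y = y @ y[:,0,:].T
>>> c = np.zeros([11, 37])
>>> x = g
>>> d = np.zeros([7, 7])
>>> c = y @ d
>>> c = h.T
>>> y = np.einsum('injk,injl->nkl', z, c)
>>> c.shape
(5, 5, 7, 2)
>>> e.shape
(5, 5)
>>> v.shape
(5, 5)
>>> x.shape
(5, 37)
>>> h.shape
(2, 7, 5, 5)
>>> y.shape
(5, 5, 2)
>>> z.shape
(5, 5, 7, 5)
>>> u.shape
(37, 7, 2, 5, 23)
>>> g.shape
(5, 37)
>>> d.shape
(7, 7)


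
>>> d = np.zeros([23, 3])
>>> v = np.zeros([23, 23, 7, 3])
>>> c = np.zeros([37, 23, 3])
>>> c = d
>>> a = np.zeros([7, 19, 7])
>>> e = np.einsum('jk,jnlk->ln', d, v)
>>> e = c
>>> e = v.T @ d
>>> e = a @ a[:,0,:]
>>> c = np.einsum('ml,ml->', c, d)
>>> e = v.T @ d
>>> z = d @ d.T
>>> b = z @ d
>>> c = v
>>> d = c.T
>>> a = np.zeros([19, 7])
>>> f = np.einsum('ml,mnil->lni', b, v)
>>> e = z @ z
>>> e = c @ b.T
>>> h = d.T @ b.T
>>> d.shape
(3, 7, 23, 23)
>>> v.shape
(23, 23, 7, 3)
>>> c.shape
(23, 23, 7, 3)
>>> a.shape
(19, 7)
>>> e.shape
(23, 23, 7, 23)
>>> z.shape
(23, 23)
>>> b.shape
(23, 3)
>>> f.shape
(3, 23, 7)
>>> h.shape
(23, 23, 7, 23)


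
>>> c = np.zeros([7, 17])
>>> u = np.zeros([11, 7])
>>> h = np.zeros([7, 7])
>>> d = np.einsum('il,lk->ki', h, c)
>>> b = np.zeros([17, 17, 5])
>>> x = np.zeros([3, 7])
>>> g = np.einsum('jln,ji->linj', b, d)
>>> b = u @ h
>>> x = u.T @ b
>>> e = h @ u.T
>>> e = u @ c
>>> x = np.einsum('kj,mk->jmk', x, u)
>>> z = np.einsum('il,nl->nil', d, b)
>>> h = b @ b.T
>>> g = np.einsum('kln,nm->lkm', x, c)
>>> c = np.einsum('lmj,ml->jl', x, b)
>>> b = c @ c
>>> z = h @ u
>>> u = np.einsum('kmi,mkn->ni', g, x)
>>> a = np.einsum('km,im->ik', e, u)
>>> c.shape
(7, 7)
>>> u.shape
(7, 17)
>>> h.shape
(11, 11)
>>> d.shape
(17, 7)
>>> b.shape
(7, 7)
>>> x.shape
(7, 11, 7)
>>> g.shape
(11, 7, 17)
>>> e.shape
(11, 17)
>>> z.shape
(11, 7)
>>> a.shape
(7, 11)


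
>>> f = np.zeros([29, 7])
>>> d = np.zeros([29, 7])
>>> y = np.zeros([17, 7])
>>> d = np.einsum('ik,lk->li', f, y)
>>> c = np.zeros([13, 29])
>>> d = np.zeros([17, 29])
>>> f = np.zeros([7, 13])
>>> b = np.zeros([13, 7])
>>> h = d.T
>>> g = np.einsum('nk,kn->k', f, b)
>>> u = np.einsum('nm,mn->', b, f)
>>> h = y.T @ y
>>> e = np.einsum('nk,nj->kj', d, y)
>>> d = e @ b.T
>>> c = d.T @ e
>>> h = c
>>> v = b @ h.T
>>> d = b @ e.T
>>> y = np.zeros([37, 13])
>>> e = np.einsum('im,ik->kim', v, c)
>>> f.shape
(7, 13)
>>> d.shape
(13, 29)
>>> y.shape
(37, 13)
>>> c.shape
(13, 7)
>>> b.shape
(13, 7)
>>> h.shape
(13, 7)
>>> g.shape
(13,)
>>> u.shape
()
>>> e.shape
(7, 13, 13)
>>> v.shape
(13, 13)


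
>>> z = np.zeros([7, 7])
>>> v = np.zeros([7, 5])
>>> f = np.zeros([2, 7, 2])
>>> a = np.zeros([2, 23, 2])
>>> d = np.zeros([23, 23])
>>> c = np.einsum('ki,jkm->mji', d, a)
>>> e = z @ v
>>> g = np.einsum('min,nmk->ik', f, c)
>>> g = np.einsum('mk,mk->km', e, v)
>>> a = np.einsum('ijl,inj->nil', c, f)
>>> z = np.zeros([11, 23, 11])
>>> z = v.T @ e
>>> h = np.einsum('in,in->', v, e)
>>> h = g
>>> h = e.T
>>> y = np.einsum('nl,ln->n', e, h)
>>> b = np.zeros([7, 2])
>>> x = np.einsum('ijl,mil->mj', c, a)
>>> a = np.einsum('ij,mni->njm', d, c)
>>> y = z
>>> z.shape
(5, 5)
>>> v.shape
(7, 5)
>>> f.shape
(2, 7, 2)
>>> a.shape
(2, 23, 2)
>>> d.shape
(23, 23)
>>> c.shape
(2, 2, 23)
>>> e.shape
(7, 5)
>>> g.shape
(5, 7)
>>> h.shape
(5, 7)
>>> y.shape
(5, 5)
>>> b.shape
(7, 2)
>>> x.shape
(7, 2)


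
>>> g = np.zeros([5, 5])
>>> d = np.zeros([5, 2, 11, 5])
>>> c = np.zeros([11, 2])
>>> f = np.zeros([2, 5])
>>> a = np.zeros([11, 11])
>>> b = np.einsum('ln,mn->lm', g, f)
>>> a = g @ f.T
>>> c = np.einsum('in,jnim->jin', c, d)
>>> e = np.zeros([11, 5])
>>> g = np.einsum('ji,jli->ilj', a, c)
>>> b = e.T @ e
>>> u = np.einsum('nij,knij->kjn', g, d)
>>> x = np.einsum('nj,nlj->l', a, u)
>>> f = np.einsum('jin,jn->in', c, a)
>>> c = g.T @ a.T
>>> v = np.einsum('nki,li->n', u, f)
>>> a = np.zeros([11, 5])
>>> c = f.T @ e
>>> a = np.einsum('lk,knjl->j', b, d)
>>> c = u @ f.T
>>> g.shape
(2, 11, 5)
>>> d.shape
(5, 2, 11, 5)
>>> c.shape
(5, 5, 11)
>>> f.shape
(11, 2)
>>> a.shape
(11,)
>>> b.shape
(5, 5)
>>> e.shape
(11, 5)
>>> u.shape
(5, 5, 2)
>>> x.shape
(5,)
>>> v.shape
(5,)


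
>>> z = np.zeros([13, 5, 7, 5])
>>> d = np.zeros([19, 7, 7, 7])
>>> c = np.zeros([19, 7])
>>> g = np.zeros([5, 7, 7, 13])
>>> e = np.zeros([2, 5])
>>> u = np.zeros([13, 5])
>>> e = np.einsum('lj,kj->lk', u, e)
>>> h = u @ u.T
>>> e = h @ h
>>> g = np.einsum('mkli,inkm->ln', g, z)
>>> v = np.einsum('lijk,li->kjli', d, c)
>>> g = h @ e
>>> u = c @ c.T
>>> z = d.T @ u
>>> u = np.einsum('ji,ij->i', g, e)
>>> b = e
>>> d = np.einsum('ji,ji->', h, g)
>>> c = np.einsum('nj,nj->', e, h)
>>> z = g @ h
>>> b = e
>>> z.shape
(13, 13)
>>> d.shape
()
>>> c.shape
()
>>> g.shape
(13, 13)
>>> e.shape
(13, 13)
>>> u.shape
(13,)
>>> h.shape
(13, 13)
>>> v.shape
(7, 7, 19, 7)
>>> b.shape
(13, 13)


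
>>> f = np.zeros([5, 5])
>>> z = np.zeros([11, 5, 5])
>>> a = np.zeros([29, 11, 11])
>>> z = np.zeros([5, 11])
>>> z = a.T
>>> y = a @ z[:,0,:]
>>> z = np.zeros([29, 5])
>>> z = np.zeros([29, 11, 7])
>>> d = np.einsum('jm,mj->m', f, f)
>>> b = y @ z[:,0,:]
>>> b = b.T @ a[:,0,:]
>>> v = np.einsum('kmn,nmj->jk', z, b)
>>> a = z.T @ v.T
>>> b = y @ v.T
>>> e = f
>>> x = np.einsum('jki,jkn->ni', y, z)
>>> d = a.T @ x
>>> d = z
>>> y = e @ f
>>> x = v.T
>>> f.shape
(5, 5)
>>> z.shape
(29, 11, 7)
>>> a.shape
(7, 11, 11)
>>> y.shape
(5, 5)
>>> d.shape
(29, 11, 7)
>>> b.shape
(29, 11, 11)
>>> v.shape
(11, 29)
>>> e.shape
(5, 5)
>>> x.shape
(29, 11)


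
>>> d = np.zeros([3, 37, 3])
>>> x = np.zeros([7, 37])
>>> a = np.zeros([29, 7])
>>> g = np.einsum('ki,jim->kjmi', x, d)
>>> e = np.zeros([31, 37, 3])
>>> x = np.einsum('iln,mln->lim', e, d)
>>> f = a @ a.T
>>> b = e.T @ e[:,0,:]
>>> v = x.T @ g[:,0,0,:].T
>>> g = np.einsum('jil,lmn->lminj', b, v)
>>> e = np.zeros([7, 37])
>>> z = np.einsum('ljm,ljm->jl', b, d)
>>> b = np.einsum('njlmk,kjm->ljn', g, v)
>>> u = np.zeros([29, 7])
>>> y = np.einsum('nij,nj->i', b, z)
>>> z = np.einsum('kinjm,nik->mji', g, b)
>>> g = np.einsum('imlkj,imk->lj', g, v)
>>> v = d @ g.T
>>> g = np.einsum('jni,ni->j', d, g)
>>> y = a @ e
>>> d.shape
(3, 37, 3)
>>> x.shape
(37, 31, 3)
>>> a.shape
(29, 7)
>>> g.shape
(3,)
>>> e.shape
(7, 37)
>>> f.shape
(29, 29)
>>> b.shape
(37, 31, 3)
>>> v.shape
(3, 37, 37)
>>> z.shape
(3, 7, 31)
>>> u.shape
(29, 7)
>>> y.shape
(29, 37)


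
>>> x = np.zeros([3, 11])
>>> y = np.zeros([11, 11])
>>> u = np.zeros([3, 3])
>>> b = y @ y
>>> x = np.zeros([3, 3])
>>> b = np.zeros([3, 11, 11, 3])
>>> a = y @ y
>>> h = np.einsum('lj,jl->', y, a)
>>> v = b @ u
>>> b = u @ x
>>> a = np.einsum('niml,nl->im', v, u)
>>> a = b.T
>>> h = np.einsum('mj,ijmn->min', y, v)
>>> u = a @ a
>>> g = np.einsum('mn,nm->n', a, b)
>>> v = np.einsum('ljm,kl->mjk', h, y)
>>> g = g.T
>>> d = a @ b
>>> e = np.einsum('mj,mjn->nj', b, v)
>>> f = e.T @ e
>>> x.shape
(3, 3)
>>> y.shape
(11, 11)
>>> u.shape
(3, 3)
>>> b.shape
(3, 3)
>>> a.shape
(3, 3)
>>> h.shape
(11, 3, 3)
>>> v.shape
(3, 3, 11)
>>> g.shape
(3,)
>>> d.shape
(3, 3)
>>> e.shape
(11, 3)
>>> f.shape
(3, 3)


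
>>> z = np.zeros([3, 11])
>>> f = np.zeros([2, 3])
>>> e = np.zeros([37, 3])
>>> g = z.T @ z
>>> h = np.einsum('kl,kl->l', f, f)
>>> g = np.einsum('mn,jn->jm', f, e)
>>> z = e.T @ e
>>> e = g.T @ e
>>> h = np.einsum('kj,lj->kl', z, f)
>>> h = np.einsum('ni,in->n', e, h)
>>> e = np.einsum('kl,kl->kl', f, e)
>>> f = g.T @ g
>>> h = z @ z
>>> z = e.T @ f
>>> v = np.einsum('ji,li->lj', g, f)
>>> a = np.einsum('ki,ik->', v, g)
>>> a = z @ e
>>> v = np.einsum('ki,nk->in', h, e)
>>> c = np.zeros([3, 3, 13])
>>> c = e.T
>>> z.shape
(3, 2)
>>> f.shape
(2, 2)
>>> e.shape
(2, 3)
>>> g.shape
(37, 2)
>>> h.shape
(3, 3)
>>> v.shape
(3, 2)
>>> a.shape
(3, 3)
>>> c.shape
(3, 2)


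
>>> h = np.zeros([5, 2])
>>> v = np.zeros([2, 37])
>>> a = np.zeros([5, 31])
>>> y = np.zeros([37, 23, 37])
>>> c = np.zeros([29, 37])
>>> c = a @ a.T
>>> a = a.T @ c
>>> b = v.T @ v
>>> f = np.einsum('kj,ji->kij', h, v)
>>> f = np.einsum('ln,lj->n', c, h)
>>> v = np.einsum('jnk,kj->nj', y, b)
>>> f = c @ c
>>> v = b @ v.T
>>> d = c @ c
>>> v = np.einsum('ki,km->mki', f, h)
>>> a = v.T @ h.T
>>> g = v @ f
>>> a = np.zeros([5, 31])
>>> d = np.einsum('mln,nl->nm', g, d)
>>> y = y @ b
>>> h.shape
(5, 2)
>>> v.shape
(2, 5, 5)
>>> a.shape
(5, 31)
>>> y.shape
(37, 23, 37)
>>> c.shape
(5, 5)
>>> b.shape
(37, 37)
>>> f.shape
(5, 5)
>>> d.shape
(5, 2)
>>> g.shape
(2, 5, 5)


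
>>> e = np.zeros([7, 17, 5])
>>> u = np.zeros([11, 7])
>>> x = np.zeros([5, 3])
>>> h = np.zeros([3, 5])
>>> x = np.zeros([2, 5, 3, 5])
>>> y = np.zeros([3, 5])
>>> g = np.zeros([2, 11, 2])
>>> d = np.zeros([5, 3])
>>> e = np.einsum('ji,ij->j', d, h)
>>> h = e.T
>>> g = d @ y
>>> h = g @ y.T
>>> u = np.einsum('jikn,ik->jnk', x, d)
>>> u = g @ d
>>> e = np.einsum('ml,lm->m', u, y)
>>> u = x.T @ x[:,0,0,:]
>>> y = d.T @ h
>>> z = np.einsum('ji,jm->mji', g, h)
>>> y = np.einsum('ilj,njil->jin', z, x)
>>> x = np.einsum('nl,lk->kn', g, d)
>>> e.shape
(5,)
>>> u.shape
(5, 3, 5, 5)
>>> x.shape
(3, 5)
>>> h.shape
(5, 3)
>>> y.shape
(5, 3, 2)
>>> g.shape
(5, 5)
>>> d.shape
(5, 3)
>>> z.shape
(3, 5, 5)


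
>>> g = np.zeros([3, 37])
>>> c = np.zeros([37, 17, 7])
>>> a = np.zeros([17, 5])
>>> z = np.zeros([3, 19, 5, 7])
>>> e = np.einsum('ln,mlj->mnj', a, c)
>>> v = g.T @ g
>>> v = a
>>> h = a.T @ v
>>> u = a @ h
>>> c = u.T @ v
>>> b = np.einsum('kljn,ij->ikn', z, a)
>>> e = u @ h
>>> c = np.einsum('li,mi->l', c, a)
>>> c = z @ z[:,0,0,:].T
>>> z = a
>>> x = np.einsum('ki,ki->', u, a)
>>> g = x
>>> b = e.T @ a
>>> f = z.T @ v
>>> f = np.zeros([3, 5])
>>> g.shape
()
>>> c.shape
(3, 19, 5, 3)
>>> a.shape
(17, 5)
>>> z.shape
(17, 5)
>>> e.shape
(17, 5)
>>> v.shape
(17, 5)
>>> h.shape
(5, 5)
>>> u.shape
(17, 5)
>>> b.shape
(5, 5)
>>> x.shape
()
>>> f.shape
(3, 5)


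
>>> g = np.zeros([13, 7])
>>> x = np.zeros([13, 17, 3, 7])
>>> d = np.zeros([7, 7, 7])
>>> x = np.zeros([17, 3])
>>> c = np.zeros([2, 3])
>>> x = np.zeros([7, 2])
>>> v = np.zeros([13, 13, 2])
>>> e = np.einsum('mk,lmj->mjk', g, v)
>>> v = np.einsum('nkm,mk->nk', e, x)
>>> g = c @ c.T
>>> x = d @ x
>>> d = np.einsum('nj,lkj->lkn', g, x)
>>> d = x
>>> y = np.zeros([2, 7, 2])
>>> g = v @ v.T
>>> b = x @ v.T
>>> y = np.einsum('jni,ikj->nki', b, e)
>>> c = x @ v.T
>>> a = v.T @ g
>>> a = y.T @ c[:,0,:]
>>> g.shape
(13, 13)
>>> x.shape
(7, 7, 2)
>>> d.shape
(7, 7, 2)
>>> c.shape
(7, 7, 13)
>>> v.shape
(13, 2)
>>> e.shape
(13, 2, 7)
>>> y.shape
(7, 2, 13)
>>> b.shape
(7, 7, 13)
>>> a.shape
(13, 2, 13)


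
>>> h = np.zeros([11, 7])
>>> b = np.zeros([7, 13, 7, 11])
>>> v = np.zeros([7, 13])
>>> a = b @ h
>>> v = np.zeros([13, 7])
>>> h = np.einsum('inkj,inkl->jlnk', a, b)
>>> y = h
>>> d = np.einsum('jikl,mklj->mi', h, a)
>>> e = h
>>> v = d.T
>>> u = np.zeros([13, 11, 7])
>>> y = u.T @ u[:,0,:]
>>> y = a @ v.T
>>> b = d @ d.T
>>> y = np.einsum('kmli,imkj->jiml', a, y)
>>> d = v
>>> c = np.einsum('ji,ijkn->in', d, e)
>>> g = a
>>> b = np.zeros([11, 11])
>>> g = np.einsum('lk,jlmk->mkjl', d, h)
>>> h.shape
(7, 11, 13, 7)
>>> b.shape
(11, 11)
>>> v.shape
(11, 7)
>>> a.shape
(7, 13, 7, 7)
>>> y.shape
(11, 7, 13, 7)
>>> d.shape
(11, 7)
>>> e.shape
(7, 11, 13, 7)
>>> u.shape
(13, 11, 7)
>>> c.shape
(7, 7)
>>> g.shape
(13, 7, 7, 11)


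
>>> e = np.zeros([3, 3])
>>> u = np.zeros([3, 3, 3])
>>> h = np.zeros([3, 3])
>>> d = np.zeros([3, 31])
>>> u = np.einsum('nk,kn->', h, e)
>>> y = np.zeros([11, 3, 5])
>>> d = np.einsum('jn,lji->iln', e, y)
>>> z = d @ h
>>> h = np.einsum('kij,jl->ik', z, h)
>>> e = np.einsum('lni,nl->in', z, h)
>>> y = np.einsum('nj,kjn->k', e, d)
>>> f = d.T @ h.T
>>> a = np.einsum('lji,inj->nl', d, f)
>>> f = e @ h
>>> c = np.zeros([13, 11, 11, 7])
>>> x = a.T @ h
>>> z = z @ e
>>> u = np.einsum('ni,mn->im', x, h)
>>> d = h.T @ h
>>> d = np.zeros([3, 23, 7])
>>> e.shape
(3, 11)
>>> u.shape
(5, 11)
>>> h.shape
(11, 5)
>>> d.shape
(3, 23, 7)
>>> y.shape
(5,)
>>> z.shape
(5, 11, 11)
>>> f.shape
(3, 5)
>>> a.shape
(11, 5)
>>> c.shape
(13, 11, 11, 7)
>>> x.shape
(5, 5)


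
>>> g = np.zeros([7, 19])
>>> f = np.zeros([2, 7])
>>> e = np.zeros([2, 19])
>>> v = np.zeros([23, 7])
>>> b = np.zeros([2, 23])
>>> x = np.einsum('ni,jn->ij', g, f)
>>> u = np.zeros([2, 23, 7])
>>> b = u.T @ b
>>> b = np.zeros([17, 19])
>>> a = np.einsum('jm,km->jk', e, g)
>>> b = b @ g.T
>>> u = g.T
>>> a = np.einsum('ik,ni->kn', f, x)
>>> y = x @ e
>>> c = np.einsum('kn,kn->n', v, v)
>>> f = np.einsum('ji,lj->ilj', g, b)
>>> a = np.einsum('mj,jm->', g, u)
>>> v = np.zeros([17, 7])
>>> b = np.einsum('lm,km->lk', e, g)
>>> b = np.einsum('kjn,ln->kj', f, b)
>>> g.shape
(7, 19)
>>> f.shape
(19, 17, 7)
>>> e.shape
(2, 19)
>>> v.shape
(17, 7)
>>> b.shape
(19, 17)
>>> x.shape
(19, 2)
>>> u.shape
(19, 7)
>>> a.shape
()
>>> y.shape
(19, 19)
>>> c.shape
(7,)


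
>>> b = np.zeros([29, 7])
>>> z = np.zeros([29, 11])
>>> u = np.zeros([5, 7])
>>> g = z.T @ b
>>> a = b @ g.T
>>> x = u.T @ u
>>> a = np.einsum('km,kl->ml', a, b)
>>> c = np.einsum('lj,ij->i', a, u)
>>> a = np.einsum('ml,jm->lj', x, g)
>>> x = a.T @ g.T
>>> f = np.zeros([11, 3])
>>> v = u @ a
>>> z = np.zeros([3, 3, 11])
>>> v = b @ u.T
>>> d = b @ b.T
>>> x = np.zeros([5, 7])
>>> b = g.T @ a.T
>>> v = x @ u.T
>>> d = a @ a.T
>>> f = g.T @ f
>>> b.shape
(7, 7)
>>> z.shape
(3, 3, 11)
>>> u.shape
(5, 7)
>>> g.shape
(11, 7)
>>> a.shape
(7, 11)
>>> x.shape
(5, 7)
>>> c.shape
(5,)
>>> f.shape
(7, 3)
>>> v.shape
(5, 5)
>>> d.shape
(7, 7)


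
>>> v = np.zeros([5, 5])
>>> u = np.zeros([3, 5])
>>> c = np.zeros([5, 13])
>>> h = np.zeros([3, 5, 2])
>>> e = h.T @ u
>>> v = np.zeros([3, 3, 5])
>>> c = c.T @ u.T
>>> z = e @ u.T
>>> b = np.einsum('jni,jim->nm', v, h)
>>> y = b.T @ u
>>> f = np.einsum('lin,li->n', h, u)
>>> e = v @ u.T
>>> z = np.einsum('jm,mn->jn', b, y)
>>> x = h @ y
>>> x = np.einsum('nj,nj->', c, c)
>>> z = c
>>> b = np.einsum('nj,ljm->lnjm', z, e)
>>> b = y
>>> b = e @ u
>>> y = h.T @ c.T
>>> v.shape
(3, 3, 5)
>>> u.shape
(3, 5)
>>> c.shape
(13, 3)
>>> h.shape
(3, 5, 2)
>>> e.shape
(3, 3, 3)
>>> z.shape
(13, 3)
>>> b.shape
(3, 3, 5)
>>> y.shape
(2, 5, 13)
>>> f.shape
(2,)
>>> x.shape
()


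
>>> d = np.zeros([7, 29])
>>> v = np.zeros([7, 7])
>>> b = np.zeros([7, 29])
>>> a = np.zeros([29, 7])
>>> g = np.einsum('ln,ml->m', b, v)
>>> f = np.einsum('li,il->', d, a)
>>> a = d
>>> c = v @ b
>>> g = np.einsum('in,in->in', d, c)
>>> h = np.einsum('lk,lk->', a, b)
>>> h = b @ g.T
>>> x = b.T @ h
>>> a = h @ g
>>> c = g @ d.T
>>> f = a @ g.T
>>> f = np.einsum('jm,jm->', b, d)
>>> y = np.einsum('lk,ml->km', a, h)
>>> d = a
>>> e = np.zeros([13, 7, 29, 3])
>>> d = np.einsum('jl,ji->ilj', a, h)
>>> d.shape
(7, 29, 7)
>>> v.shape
(7, 7)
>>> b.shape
(7, 29)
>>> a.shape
(7, 29)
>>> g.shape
(7, 29)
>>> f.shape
()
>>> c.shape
(7, 7)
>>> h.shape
(7, 7)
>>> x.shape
(29, 7)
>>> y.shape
(29, 7)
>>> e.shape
(13, 7, 29, 3)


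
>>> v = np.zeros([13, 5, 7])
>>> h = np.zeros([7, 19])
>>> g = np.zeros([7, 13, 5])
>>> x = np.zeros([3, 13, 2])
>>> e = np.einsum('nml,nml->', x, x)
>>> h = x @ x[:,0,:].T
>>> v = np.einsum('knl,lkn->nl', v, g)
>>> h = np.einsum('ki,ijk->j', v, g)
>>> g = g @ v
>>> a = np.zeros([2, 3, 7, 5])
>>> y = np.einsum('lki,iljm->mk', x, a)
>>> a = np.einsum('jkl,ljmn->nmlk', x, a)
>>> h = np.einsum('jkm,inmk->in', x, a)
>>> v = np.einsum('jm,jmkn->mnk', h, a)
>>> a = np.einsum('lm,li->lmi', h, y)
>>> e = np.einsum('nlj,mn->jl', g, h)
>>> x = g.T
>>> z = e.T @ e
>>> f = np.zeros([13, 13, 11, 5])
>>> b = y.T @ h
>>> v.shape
(7, 13, 2)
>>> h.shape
(5, 7)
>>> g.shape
(7, 13, 7)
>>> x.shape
(7, 13, 7)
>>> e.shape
(7, 13)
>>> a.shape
(5, 7, 13)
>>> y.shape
(5, 13)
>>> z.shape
(13, 13)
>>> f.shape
(13, 13, 11, 5)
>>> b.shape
(13, 7)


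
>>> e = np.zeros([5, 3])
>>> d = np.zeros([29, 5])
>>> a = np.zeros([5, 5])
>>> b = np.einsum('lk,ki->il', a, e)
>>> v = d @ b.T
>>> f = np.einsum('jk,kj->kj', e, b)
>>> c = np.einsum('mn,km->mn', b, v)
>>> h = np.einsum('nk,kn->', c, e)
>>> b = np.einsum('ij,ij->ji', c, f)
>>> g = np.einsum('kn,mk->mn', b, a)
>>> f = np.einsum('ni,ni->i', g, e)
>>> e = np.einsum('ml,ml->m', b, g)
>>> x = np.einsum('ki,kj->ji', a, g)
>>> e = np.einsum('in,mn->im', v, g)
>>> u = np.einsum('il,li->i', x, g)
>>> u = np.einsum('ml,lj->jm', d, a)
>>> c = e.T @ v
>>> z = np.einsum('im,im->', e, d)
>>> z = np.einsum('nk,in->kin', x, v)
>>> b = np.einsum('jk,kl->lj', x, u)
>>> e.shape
(29, 5)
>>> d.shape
(29, 5)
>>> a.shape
(5, 5)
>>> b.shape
(29, 3)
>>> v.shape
(29, 3)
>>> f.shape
(3,)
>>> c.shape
(5, 3)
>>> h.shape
()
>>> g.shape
(5, 3)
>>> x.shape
(3, 5)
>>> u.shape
(5, 29)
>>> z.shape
(5, 29, 3)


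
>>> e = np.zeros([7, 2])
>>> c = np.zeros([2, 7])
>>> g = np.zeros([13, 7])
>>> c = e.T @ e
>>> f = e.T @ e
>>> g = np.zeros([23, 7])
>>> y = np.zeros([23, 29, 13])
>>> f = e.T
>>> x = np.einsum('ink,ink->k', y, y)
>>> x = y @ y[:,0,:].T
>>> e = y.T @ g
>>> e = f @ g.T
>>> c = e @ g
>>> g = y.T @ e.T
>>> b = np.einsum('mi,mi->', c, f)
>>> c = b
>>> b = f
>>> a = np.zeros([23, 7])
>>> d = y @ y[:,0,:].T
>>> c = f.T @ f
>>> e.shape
(2, 23)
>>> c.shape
(7, 7)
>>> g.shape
(13, 29, 2)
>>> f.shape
(2, 7)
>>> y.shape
(23, 29, 13)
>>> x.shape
(23, 29, 23)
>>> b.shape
(2, 7)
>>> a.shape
(23, 7)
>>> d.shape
(23, 29, 23)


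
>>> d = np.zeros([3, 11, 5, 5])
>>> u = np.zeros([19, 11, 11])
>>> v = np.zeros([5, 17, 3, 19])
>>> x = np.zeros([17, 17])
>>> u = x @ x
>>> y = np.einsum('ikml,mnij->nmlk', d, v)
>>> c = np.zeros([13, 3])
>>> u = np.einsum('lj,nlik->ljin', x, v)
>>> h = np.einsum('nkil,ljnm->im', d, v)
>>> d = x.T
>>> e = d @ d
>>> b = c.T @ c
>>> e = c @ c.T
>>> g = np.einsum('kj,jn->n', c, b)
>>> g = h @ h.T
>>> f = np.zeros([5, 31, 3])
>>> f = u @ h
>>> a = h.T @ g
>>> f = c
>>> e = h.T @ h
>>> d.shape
(17, 17)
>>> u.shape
(17, 17, 3, 5)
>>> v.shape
(5, 17, 3, 19)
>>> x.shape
(17, 17)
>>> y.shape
(17, 5, 5, 11)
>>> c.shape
(13, 3)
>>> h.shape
(5, 19)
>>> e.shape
(19, 19)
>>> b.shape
(3, 3)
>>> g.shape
(5, 5)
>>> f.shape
(13, 3)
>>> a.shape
(19, 5)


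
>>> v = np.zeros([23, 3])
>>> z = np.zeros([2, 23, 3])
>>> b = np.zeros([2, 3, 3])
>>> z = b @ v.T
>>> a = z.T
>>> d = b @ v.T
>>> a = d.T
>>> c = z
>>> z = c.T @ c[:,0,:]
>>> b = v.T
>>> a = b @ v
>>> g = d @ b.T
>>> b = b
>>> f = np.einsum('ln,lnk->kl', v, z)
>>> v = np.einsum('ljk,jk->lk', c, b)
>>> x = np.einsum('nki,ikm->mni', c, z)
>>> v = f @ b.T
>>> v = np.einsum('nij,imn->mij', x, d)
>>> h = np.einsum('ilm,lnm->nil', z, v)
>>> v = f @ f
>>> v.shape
(23, 23)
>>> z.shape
(23, 3, 23)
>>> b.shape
(3, 23)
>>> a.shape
(3, 3)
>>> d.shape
(2, 3, 23)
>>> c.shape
(2, 3, 23)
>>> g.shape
(2, 3, 3)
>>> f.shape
(23, 23)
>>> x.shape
(23, 2, 23)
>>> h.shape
(2, 23, 3)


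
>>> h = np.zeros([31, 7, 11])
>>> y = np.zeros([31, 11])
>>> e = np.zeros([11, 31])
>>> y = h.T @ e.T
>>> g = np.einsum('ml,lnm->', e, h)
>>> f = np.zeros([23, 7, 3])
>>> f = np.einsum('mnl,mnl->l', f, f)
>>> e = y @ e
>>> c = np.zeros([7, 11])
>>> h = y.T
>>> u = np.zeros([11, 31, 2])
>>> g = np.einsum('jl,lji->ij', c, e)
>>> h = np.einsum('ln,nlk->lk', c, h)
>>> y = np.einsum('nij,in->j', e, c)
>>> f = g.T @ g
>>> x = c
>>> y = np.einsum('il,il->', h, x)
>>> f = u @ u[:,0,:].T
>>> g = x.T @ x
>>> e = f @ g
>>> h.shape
(7, 11)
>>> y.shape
()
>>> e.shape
(11, 31, 11)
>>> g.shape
(11, 11)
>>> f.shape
(11, 31, 11)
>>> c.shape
(7, 11)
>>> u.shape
(11, 31, 2)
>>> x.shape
(7, 11)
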